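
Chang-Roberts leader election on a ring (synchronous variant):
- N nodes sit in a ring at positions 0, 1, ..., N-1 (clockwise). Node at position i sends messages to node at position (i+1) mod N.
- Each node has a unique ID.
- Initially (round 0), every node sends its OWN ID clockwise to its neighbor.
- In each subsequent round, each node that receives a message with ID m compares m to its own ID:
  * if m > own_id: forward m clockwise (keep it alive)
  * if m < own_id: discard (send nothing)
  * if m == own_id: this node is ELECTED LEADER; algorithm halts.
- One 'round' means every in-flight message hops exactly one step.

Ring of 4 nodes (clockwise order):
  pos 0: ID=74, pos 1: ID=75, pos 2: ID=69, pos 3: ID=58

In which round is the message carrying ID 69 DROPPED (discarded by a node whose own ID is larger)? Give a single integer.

Round 1: pos1(id75) recv 74: drop; pos2(id69) recv 75: fwd; pos3(id58) recv 69: fwd; pos0(id74) recv 58: drop
Round 2: pos3(id58) recv 75: fwd; pos0(id74) recv 69: drop
Round 3: pos0(id74) recv 75: fwd
Round 4: pos1(id75) recv 75: ELECTED
Message ID 69 originates at pos 2; dropped at pos 0 in round 2

Answer: 2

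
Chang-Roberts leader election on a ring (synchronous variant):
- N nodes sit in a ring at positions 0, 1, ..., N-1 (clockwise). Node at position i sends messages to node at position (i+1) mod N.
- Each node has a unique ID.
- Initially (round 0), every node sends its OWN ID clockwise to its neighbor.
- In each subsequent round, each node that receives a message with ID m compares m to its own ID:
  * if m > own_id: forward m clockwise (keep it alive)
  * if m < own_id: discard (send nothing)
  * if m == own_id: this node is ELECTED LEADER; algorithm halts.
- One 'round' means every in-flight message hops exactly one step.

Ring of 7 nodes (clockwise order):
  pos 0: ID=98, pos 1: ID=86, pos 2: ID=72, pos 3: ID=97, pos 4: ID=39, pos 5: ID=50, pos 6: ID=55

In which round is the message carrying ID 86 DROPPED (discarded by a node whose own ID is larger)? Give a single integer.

Answer: 2

Derivation:
Round 1: pos1(id86) recv 98: fwd; pos2(id72) recv 86: fwd; pos3(id97) recv 72: drop; pos4(id39) recv 97: fwd; pos5(id50) recv 39: drop; pos6(id55) recv 50: drop; pos0(id98) recv 55: drop
Round 2: pos2(id72) recv 98: fwd; pos3(id97) recv 86: drop; pos5(id50) recv 97: fwd
Round 3: pos3(id97) recv 98: fwd; pos6(id55) recv 97: fwd
Round 4: pos4(id39) recv 98: fwd; pos0(id98) recv 97: drop
Round 5: pos5(id50) recv 98: fwd
Round 6: pos6(id55) recv 98: fwd
Round 7: pos0(id98) recv 98: ELECTED
Message ID 86 originates at pos 1; dropped at pos 3 in round 2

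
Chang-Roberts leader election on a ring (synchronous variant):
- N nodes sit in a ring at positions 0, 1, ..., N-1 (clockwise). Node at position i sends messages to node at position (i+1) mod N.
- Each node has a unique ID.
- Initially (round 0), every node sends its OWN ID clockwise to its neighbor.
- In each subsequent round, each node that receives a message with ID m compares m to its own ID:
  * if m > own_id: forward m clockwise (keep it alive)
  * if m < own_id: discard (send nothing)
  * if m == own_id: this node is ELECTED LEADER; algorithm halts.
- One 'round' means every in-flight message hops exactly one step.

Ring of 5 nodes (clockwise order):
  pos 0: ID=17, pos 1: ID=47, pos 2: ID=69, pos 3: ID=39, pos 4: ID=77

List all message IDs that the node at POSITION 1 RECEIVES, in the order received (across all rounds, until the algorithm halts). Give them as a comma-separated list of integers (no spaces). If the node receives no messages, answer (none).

Round 1: pos1(id47) recv 17: drop; pos2(id69) recv 47: drop; pos3(id39) recv 69: fwd; pos4(id77) recv 39: drop; pos0(id17) recv 77: fwd
Round 2: pos4(id77) recv 69: drop; pos1(id47) recv 77: fwd
Round 3: pos2(id69) recv 77: fwd
Round 4: pos3(id39) recv 77: fwd
Round 5: pos4(id77) recv 77: ELECTED

Answer: 17,77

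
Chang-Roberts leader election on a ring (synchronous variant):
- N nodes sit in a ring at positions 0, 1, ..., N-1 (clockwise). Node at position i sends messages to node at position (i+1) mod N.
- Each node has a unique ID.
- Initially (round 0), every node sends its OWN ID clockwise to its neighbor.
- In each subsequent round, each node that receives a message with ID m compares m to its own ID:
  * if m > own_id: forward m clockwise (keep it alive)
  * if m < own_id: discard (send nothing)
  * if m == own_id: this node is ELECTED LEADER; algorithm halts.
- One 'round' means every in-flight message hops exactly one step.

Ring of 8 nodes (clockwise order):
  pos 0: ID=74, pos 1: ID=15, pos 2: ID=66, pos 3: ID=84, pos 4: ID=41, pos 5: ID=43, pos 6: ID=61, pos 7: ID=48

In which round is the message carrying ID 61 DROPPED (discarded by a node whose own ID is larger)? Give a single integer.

Answer: 2

Derivation:
Round 1: pos1(id15) recv 74: fwd; pos2(id66) recv 15: drop; pos3(id84) recv 66: drop; pos4(id41) recv 84: fwd; pos5(id43) recv 41: drop; pos6(id61) recv 43: drop; pos7(id48) recv 61: fwd; pos0(id74) recv 48: drop
Round 2: pos2(id66) recv 74: fwd; pos5(id43) recv 84: fwd; pos0(id74) recv 61: drop
Round 3: pos3(id84) recv 74: drop; pos6(id61) recv 84: fwd
Round 4: pos7(id48) recv 84: fwd
Round 5: pos0(id74) recv 84: fwd
Round 6: pos1(id15) recv 84: fwd
Round 7: pos2(id66) recv 84: fwd
Round 8: pos3(id84) recv 84: ELECTED
Message ID 61 originates at pos 6; dropped at pos 0 in round 2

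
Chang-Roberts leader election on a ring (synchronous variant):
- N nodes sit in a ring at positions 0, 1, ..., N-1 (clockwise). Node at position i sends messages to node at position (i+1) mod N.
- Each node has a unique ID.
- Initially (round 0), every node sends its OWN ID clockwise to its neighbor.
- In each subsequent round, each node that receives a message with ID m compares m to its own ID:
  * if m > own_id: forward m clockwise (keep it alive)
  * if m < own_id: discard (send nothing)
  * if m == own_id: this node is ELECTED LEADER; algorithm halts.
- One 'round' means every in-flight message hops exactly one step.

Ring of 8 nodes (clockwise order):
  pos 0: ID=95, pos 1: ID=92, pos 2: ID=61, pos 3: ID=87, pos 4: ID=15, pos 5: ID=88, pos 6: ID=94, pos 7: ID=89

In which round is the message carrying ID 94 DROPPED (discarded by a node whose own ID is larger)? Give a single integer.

Answer: 2

Derivation:
Round 1: pos1(id92) recv 95: fwd; pos2(id61) recv 92: fwd; pos3(id87) recv 61: drop; pos4(id15) recv 87: fwd; pos5(id88) recv 15: drop; pos6(id94) recv 88: drop; pos7(id89) recv 94: fwd; pos0(id95) recv 89: drop
Round 2: pos2(id61) recv 95: fwd; pos3(id87) recv 92: fwd; pos5(id88) recv 87: drop; pos0(id95) recv 94: drop
Round 3: pos3(id87) recv 95: fwd; pos4(id15) recv 92: fwd
Round 4: pos4(id15) recv 95: fwd; pos5(id88) recv 92: fwd
Round 5: pos5(id88) recv 95: fwd; pos6(id94) recv 92: drop
Round 6: pos6(id94) recv 95: fwd
Round 7: pos7(id89) recv 95: fwd
Round 8: pos0(id95) recv 95: ELECTED
Message ID 94 originates at pos 6; dropped at pos 0 in round 2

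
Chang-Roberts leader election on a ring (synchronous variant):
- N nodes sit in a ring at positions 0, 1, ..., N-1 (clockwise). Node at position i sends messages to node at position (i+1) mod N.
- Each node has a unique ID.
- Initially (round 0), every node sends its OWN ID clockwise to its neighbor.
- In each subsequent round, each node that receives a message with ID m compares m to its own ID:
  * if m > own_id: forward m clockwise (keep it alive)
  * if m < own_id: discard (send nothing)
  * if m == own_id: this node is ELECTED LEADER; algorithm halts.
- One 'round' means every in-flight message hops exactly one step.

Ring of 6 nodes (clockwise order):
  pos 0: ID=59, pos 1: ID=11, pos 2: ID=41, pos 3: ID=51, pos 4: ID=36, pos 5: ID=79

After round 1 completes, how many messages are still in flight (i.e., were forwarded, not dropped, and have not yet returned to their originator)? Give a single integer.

Answer: 3

Derivation:
Round 1: pos1(id11) recv 59: fwd; pos2(id41) recv 11: drop; pos3(id51) recv 41: drop; pos4(id36) recv 51: fwd; pos5(id79) recv 36: drop; pos0(id59) recv 79: fwd
After round 1: 3 messages still in flight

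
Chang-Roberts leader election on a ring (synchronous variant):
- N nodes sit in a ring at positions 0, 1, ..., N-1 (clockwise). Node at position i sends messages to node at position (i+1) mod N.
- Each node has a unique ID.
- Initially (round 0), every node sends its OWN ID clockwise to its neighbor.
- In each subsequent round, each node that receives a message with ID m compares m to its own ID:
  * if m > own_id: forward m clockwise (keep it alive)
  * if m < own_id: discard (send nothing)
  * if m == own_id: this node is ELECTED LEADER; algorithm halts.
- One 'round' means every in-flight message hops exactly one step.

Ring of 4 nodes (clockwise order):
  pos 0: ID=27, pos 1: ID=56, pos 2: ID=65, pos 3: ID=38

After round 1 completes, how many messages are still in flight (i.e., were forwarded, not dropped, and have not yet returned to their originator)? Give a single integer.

Answer: 2

Derivation:
Round 1: pos1(id56) recv 27: drop; pos2(id65) recv 56: drop; pos3(id38) recv 65: fwd; pos0(id27) recv 38: fwd
After round 1: 2 messages still in flight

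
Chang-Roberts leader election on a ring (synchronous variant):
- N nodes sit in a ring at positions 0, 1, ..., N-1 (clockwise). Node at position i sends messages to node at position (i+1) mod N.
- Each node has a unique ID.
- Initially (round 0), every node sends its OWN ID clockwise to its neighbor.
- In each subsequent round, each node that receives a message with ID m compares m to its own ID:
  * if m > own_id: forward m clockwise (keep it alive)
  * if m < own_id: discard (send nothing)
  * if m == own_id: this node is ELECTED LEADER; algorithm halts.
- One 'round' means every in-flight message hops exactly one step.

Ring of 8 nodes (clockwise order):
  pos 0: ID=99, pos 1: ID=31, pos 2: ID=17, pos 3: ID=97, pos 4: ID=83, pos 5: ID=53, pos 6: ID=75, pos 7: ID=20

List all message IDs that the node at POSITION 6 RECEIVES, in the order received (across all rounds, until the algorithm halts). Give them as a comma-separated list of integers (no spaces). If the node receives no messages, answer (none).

Answer: 53,83,97,99

Derivation:
Round 1: pos1(id31) recv 99: fwd; pos2(id17) recv 31: fwd; pos3(id97) recv 17: drop; pos4(id83) recv 97: fwd; pos5(id53) recv 83: fwd; pos6(id75) recv 53: drop; pos7(id20) recv 75: fwd; pos0(id99) recv 20: drop
Round 2: pos2(id17) recv 99: fwd; pos3(id97) recv 31: drop; pos5(id53) recv 97: fwd; pos6(id75) recv 83: fwd; pos0(id99) recv 75: drop
Round 3: pos3(id97) recv 99: fwd; pos6(id75) recv 97: fwd; pos7(id20) recv 83: fwd
Round 4: pos4(id83) recv 99: fwd; pos7(id20) recv 97: fwd; pos0(id99) recv 83: drop
Round 5: pos5(id53) recv 99: fwd; pos0(id99) recv 97: drop
Round 6: pos6(id75) recv 99: fwd
Round 7: pos7(id20) recv 99: fwd
Round 8: pos0(id99) recv 99: ELECTED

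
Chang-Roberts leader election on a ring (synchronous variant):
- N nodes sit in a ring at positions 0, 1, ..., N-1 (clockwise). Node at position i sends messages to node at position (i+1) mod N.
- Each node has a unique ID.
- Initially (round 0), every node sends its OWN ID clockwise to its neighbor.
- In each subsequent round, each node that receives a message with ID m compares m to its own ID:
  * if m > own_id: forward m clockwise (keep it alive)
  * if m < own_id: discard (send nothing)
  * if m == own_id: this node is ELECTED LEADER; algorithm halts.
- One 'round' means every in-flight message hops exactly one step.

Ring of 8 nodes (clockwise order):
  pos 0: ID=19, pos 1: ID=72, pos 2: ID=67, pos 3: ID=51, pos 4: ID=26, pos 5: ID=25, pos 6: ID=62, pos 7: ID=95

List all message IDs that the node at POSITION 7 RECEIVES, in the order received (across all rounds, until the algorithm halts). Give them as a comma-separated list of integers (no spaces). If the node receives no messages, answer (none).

Round 1: pos1(id72) recv 19: drop; pos2(id67) recv 72: fwd; pos3(id51) recv 67: fwd; pos4(id26) recv 51: fwd; pos5(id25) recv 26: fwd; pos6(id62) recv 25: drop; pos7(id95) recv 62: drop; pos0(id19) recv 95: fwd
Round 2: pos3(id51) recv 72: fwd; pos4(id26) recv 67: fwd; pos5(id25) recv 51: fwd; pos6(id62) recv 26: drop; pos1(id72) recv 95: fwd
Round 3: pos4(id26) recv 72: fwd; pos5(id25) recv 67: fwd; pos6(id62) recv 51: drop; pos2(id67) recv 95: fwd
Round 4: pos5(id25) recv 72: fwd; pos6(id62) recv 67: fwd; pos3(id51) recv 95: fwd
Round 5: pos6(id62) recv 72: fwd; pos7(id95) recv 67: drop; pos4(id26) recv 95: fwd
Round 6: pos7(id95) recv 72: drop; pos5(id25) recv 95: fwd
Round 7: pos6(id62) recv 95: fwd
Round 8: pos7(id95) recv 95: ELECTED

Answer: 62,67,72,95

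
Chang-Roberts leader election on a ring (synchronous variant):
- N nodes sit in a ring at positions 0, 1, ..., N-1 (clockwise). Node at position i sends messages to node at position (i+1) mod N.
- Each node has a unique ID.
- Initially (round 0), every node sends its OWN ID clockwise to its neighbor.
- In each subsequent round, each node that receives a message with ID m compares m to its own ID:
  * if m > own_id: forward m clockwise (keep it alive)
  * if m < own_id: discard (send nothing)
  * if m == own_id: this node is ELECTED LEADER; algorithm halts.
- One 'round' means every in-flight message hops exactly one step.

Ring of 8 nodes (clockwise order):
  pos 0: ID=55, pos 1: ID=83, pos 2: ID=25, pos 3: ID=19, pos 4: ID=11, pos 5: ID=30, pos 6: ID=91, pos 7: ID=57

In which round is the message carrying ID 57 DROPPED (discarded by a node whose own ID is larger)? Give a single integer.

Round 1: pos1(id83) recv 55: drop; pos2(id25) recv 83: fwd; pos3(id19) recv 25: fwd; pos4(id11) recv 19: fwd; pos5(id30) recv 11: drop; pos6(id91) recv 30: drop; pos7(id57) recv 91: fwd; pos0(id55) recv 57: fwd
Round 2: pos3(id19) recv 83: fwd; pos4(id11) recv 25: fwd; pos5(id30) recv 19: drop; pos0(id55) recv 91: fwd; pos1(id83) recv 57: drop
Round 3: pos4(id11) recv 83: fwd; pos5(id30) recv 25: drop; pos1(id83) recv 91: fwd
Round 4: pos5(id30) recv 83: fwd; pos2(id25) recv 91: fwd
Round 5: pos6(id91) recv 83: drop; pos3(id19) recv 91: fwd
Round 6: pos4(id11) recv 91: fwd
Round 7: pos5(id30) recv 91: fwd
Round 8: pos6(id91) recv 91: ELECTED
Message ID 57 originates at pos 7; dropped at pos 1 in round 2

Answer: 2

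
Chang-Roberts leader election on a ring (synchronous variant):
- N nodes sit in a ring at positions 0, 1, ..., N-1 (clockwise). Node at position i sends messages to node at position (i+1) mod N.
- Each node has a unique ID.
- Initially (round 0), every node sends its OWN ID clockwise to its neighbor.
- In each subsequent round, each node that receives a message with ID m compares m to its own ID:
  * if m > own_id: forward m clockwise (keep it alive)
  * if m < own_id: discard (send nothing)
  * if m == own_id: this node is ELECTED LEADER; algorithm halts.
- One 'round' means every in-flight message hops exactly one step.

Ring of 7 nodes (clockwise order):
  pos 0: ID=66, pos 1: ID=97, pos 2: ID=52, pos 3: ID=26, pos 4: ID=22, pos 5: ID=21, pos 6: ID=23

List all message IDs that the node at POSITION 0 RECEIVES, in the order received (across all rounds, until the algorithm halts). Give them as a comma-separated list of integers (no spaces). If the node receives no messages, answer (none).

Round 1: pos1(id97) recv 66: drop; pos2(id52) recv 97: fwd; pos3(id26) recv 52: fwd; pos4(id22) recv 26: fwd; pos5(id21) recv 22: fwd; pos6(id23) recv 21: drop; pos0(id66) recv 23: drop
Round 2: pos3(id26) recv 97: fwd; pos4(id22) recv 52: fwd; pos5(id21) recv 26: fwd; pos6(id23) recv 22: drop
Round 3: pos4(id22) recv 97: fwd; pos5(id21) recv 52: fwd; pos6(id23) recv 26: fwd
Round 4: pos5(id21) recv 97: fwd; pos6(id23) recv 52: fwd; pos0(id66) recv 26: drop
Round 5: pos6(id23) recv 97: fwd; pos0(id66) recv 52: drop
Round 6: pos0(id66) recv 97: fwd
Round 7: pos1(id97) recv 97: ELECTED

Answer: 23,26,52,97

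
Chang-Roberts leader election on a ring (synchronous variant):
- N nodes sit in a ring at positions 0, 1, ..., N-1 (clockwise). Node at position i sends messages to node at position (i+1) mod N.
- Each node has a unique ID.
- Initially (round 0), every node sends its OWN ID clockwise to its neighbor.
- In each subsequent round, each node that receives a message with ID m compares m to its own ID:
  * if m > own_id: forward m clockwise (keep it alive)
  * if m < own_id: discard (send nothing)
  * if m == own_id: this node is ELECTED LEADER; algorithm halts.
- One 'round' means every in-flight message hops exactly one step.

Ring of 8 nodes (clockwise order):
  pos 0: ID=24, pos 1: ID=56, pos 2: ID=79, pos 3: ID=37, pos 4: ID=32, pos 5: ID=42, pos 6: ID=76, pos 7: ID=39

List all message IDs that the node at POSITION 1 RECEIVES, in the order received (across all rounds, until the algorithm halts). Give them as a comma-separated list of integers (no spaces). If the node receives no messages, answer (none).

Round 1: pos1(id56) recv 24: drop; pos2(id79) recv 56: drop; pos3(id37) recv 79: fwd; pos4(id32) recv 37: fwd; pos5(id42) recv 32: drop; pos6(id76) recv 42: drop; pos7(id39) recv 76: fwd; pos0(id24) recv 39: fwd
Round 2: pos4(id32) recv 79: fwd; pos5(id42) recv 37: drop; pos0(id24) recv 76: fwd; pos1(id56) recv 39: drop
Round 3: pos5(id42) recv 79: fwd; pos1(id56) recv 76: fwd
Round 4: pos6(id76) recv 79: fwd; pos2(id79) recv 76: drop
Round 5: pos7(id39) recv 79: fwd
Round 6: pos0(id24) recv 79: fwd
Round 7: pos1(id56) recv 79: fwd
Round 8: pos2(id79) recv 79: ELECTED

Answer: 24,39,76,79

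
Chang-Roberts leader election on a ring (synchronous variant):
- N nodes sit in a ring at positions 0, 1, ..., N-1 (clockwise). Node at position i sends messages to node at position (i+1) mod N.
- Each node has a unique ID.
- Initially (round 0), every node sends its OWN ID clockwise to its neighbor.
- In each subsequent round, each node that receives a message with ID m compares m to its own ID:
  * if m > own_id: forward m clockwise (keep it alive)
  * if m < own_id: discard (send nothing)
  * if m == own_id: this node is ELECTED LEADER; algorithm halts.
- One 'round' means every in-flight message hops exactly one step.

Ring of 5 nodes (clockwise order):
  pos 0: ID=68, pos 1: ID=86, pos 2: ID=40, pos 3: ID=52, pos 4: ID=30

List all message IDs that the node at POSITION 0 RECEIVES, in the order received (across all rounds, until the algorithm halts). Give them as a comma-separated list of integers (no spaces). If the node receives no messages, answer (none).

Round 1: pos1(id86) recv 68: drop; pos2(id40) recv 86: fwd; pos3(id52) recv 40: drop; pos4(id30) recv 52: fwd; pos0(id68) recv 30: drop
Round 2: pos3(id52) recv 86: fwd; pos0(id68) recv 52: drop
Round 3: pos4(id30) recv 86: fwd
Round 4: pos0(id68) recv 86: fwd
Round 5: pos1(id86) recv 86: ELECTED

Answer: 30,52,86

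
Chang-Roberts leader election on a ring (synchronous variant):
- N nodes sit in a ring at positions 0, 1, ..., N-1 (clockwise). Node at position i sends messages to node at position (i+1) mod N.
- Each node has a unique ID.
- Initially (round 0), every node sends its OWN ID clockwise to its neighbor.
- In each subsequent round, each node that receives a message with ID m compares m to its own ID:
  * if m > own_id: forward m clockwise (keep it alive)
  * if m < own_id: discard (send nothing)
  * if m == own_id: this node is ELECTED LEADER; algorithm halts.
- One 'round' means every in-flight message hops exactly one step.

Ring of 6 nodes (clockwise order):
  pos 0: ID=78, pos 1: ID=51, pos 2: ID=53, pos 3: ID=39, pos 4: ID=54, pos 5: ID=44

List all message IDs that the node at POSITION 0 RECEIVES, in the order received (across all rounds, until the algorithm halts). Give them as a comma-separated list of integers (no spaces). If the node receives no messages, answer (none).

Answer: 44,54,78

Derivation:
Round 1: pos1(id51) recv 78: fwd; pos2(id53) recv 51: drop; pos3(id39) recv 53: fwd; pos4(id54) recv 39: drop; pos5(id44) recv 54: fwd; pos0(id78) recv 44: drop
Round 2: pos2(id53) recv 78: fwd; pos4(id54) recv 53: drop; pos0(id78) recv 54: drop
Round 3: pos3(id39) recv 78: fwd
Round 4: pos4(id54) recv 78: fwd
Round 5: pos5(id44) recv 78: fwd
Round 6: pos0(id78) recv 78: ELECTED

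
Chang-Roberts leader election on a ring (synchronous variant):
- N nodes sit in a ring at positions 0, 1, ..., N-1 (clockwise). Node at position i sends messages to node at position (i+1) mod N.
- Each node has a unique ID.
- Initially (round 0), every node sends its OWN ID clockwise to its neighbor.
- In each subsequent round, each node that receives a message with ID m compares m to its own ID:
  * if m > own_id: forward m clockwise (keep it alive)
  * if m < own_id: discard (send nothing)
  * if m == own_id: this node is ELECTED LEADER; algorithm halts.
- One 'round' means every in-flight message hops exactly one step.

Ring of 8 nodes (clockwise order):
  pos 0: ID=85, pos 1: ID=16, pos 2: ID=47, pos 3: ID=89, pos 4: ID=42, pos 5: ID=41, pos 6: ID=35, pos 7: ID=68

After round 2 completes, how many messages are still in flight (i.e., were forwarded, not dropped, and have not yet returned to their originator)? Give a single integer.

Answer: 3

Derivation:
Round 1: pos1(id16) recv 85: fwd; pos2(id47) recv 16: drop; pos3(id89) recv 47: drop; pos4(id42) recv 89: fwd; pos5(id41) recv 42: fwd; pos6(id35) recv 41: fwd; pos7(id68) recv 35: drop; pos0(id85) recv 68: drop
Round 2: pos2(id47) recv 85: fwd; pos5(id41) recv 89: fwd; pos6(id35) recv 42: fwd; pos7(id68) recv 41: drop
After round 2: 3 messages still in flight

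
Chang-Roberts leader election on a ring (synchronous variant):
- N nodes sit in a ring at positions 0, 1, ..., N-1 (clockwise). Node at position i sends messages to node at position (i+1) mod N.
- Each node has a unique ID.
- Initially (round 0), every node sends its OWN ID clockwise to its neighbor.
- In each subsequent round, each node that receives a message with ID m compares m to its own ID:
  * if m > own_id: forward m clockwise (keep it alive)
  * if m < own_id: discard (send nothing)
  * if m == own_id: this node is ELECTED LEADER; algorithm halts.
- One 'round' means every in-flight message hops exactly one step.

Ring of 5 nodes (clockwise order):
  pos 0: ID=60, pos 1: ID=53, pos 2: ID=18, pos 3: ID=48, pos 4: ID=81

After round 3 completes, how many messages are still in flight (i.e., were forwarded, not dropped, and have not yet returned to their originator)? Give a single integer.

Answer: 2

Derivation:
Round 1: pos1(id53) recv 60: fwd; pos2(id18) recv 53: fwd; pos3(id48) recv 18: drop; pos4(id81) recv 48: drop; pos0(id60) recv 81: fwd
Round 2: pos2(id18) recv 60: fwd; pos3(id48) recv 53: fwd; pos1(id53) recv 81: fwd
Round 3: pos3(id48) recv 60: fwd; pos4(id81) recv 53: drop; pos2(id18) recv 81: fwd
After round 3: 2 messages still in flight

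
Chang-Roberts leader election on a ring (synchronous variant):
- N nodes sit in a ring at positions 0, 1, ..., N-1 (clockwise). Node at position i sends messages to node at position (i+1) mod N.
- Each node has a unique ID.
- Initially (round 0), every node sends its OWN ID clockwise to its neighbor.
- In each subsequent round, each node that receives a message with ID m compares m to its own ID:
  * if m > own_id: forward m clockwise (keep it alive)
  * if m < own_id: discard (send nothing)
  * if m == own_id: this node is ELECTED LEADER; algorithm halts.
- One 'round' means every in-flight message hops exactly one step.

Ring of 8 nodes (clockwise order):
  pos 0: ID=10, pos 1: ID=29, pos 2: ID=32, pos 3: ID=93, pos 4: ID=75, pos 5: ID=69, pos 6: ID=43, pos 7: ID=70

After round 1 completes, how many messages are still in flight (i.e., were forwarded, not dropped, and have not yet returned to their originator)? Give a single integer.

Answer: 4

Derivation:
Round 1: pos1(id29) recv 10: drop; pos2(id32) recv 29: drop; pos3(id93) recv 32: drop; pos4(id75) recv 93: fwd; pos5(id69) recv 75: fwd; pos6(id43) recv 69: fwd; pos7(id70) recv 43: drop; pos0(id10) recv 70: fwd
After round 1: 4 messages still in flight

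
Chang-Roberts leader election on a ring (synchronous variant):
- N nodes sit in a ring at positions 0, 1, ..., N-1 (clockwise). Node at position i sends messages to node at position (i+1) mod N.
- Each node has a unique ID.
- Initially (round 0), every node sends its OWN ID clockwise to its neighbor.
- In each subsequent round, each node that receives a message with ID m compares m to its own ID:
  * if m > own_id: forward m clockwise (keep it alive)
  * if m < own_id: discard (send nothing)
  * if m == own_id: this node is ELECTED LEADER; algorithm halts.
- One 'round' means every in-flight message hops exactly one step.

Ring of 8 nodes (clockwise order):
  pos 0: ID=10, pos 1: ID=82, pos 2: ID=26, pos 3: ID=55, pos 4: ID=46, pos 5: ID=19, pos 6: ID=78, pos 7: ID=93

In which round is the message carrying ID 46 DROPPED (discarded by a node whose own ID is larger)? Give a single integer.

Round 1: pos1(id82) recv 10: drop; pos2(id26) recv 82: fwd; pos3(id55) recv 26: drop; pos4(id46) recv 55: fwd; pos5(id19) recv 46: fwd; pos6(id78) recv 19: drop; pos7(id93) recv 78: drop; pos0(id10) recv 93: fwd
Round 2: pos3(id55) recv 82: fwd; pos5(id19) recv 55: fwd; pos6(id78) recv 46: drop; pos1(id82) recv 93: fwd
Round 3: pos4(id46) recv 82: fwd; pos6(id78) recv 55: drop; pos2(id26) recv 93: fwd
Round 4: pos5(id19) recv 82: fwd; pos3(id55) recv 93: fwd
Round 5: pos6(id78) recv 82: fwd; pos4(id46) recv 93: fwd
Round 6: pos7(id93) recv 82: drop; pos5(id19) recv 93: fwd
Round 7: pos6(id78) recv 93: fwd
Round 8: pos7(id93) recv 93: ELECTED
Message ID 46 originates at pos 4; dropped at pos 6 in round 2

Answer: 2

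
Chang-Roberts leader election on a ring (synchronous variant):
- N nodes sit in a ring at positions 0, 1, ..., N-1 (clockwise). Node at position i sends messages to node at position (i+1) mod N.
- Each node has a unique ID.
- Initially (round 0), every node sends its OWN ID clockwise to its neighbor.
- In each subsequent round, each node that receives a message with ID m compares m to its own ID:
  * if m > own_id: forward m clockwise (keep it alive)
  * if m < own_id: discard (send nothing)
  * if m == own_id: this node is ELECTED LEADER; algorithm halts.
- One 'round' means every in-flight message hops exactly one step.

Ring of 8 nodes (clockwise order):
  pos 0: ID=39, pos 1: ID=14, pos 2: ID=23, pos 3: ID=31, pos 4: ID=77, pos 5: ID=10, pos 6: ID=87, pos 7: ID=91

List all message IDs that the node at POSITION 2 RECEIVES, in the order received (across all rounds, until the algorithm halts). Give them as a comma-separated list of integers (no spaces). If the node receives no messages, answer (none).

Answer: 14,39,91

Derivation:
Round 1: pos1(id14) recv 39: fwd; pos2(id23) recv 14: drop; pos3(id31) recv 23: drop; pos4(id77) recv 31: drop; pos5(id10) recv 77: fwd; pos6(id87) recv 10: drop; pos7(id91) recv 87: drop; pos0(id39) recv 91: fwd
Round 2: pos2(id23) recv 39: fwd; pos6(id87) recv 77: drop; pos1(id14) recv 91: fwd
Round 3: pos3(id31) recv 39: fwd; pos2(id23) recv 91: fwd
Round 4: pos4(id77) recv 39: drop; pos3(id31) recv 91: fwd
Round 5: pos4(id77) recv 91: fwd
Round 6: pos5(id10) recv 91: fwd
Round 7: pos6(id87) recv 91: fwd
Round 8: pos7(id91) recv 91: ELECTED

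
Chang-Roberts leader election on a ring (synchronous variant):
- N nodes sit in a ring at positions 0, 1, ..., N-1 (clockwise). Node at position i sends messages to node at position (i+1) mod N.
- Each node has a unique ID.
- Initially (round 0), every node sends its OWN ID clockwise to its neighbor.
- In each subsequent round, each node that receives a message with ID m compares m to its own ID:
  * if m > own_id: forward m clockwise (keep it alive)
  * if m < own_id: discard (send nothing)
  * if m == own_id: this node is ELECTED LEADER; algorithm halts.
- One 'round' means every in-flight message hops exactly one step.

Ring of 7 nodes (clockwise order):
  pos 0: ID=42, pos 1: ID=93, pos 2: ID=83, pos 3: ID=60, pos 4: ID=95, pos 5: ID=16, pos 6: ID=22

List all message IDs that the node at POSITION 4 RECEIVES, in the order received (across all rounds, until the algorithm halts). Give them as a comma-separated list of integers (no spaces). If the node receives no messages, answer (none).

Answer: 60,83,93,95

Derivation:
Round 1: pos1(id93) recv 42: drop; pos2(id83) recv 93: fwd; pos3(id60) recv 83: fwd; pos4(id95) recv 60: drop; pos5(id16) recv 95: fwd; pos6(id22) recv 16: drop; pos0(id42) recv 22: drop
Round 2: pos3(id60) recv 93: fwd; pos4(id95) recv 83: drop; pos6(id22) recv 95: fwd
Round 3: pos4(id95) recv 93: drop; pos0(id42) recv 95: fwd
Round 4: pos1(id93) recv 95: fwd
Round 5: pos2(id83) recv 95: fwd
Round 6: pos3(id60) recv 95: fwd
Round 7: pos4(id95) recv 95: ELECTED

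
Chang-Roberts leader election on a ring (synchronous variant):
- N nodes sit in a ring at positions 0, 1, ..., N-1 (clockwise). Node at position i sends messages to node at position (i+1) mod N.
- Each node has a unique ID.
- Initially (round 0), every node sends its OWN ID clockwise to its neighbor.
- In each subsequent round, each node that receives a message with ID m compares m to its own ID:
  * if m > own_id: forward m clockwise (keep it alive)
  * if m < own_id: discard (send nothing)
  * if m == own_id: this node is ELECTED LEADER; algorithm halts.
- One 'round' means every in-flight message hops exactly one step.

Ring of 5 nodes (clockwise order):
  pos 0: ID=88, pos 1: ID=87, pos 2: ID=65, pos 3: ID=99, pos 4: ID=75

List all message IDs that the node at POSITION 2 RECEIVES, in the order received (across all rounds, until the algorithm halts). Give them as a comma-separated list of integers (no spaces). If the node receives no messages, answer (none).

Round 1: pos1(id87) recv 88: fwd; pos2(id65) recv 87: fwd; pos3(id99) recv 65: drop; pos4(id75) recv 99: fwd; pos0(id88) recv 75: drop
Round 2: pos2(id65) recv 88: fwd; pos3(id99) recv 87: drop; pos0(id88) recv 99: fwd
Round 3: pos3(id99) recv 88: drop; pos1(id87) recv 99: fwd
Round 4: pos2(id65) recv 99: fwd
Round 5: pos3(id99) recv 99: ELECTED

Answer: 87,88,99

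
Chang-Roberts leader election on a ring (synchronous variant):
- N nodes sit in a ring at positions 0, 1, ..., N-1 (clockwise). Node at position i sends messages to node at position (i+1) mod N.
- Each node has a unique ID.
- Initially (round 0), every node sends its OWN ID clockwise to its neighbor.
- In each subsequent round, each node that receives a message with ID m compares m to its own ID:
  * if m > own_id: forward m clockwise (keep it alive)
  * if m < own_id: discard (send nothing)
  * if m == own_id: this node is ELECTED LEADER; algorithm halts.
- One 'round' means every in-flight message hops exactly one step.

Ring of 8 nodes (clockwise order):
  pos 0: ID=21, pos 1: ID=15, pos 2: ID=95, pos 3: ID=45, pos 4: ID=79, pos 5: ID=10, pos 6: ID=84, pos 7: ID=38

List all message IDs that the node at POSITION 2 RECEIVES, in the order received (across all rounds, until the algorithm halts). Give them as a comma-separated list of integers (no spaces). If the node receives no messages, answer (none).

Answer: 15,21,38,84,95

Derivation:
Round 1: pos1(id15) recv 21: fwd; pos2(id95) recv 15: drop; pos3(id45) recv 95: fwd; pos4(id79) recv 45: drop; pos5(id10) recv 79: fwd; pos6(id84) recv 10: drop; pos7(id38) recv 84: fwd; pos0(id21) recv 38: fwd
Round 2: pos2(id95) recv 21: drop; pos4(id79) recv 95: fwd; pos6(id84) recv 79: drop; pos0(id21) recv 84: fwd; pos1(id15) recv 38: fwd
Round 3: pos5(id10) recv 95: fwd; pos1(id15) recv 84: fwd; pos2(id95) recv 38: drop
Round 4: pos6(id84) recv 95: fwd; pos2(id95) recv 84: drop
Round 5: pos7(id38) recv 95: fwd
Round 6: pos0(id21) recv 95: fwd
Round 7: pos1(id15) recv 95: fwd
Round 8: pos2(id95) recv 95: ELECTED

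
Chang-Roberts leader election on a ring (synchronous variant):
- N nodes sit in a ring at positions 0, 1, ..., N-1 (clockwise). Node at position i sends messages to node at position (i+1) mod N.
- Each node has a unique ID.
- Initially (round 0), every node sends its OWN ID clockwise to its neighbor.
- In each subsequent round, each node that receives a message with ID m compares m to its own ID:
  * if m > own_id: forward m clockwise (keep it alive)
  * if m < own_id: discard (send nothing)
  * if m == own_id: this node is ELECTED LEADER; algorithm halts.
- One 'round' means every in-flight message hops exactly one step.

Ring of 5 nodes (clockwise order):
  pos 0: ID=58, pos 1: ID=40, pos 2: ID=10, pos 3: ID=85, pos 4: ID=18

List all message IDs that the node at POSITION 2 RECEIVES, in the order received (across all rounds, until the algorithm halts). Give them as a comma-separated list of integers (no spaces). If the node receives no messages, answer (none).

Answer: 40,58,85

Derivation:
Round 1: pos1(id40) recv 58: fwd; pos2(id10) recv 40: fwd; pos3(id85) recv 10: drop; pos4(id18) recv 85: fwd; pos0(id58) recv 18: drop
Round 2: pos2(id10) recv 58: fwd; pos3(id85) recv 40: drop; pos0(id58) recv 85: fwd
Round 3: pos3(id85) recv 58: drop; pos1(id40) recv 85: fwd
Round 4: pos2(id10) recv 85: fwd
Round 5: pos3(id85) recv 85: ELECTED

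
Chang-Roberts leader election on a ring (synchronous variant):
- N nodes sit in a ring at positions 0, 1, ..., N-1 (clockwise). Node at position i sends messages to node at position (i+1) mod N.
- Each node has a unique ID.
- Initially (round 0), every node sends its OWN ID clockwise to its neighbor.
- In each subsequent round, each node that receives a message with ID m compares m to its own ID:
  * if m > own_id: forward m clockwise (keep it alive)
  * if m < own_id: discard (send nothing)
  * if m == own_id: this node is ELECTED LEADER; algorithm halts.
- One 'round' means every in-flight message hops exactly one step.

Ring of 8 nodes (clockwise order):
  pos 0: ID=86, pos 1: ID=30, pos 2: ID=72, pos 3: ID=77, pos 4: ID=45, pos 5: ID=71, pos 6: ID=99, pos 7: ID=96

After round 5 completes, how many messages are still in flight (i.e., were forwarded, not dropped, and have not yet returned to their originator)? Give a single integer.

Round 1: pos1(id30) recv 86: fwd; pos2(id72) recv 30: drop; pos3(id77) recv 72: drop; pos4(id45) recv 77: fwd; pos5(id71) recv 45: drop; pos6(id99) recv 71: drop; pos7(id96) recv 99: fwd; pos0(id86) recv 96: fwd
Round 2: pos2(id72) recv 86: fwd; pos5(id71) recv 77: fwd; pos0(id86) recv 99: fwd; pos1(id30) recv 96: fwd
Round 3: pos3(id77) recv 86: fwd; pos6(id99) recv 77: drop; pos1(id30) recv 99: fwd; pos2(id72) recv 96: fwd
Round 4: pos4(id45) recv 86: fwd; pos2(id72) recv 99: fwd; pos3(id77) recv 96: fwd
Round 5: pos5(id71) recv 86: fwd; pos3(id77) recv 99: fwd; pos4(id45) recv 96: fwd
After round 5: 3 messages still in flight

Answer: 3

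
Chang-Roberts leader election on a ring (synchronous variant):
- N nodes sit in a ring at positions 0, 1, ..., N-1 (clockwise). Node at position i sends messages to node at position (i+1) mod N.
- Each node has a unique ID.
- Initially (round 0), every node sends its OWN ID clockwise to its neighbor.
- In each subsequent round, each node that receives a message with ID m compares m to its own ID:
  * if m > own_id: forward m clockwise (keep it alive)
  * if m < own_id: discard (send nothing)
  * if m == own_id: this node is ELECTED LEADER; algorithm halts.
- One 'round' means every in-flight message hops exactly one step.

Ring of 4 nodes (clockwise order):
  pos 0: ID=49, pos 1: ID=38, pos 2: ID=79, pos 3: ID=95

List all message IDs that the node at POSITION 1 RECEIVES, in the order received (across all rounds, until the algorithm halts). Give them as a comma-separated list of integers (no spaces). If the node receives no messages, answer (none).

Answer: 49,95

Derivation:
Round 1: pos1(id38) recv 49: fwd; pos2(id79) recv 38: drop; pos3(id95) recv 79: drop; pos0(id49) recv 95: fwd
Round 2: pos2(id79) recv 49: drop; pos1(id38) recv 95: fwd
Round 3: pos2(id79) recv 95: fwd
Round 4: pos3(id95) recv 95: ELECTED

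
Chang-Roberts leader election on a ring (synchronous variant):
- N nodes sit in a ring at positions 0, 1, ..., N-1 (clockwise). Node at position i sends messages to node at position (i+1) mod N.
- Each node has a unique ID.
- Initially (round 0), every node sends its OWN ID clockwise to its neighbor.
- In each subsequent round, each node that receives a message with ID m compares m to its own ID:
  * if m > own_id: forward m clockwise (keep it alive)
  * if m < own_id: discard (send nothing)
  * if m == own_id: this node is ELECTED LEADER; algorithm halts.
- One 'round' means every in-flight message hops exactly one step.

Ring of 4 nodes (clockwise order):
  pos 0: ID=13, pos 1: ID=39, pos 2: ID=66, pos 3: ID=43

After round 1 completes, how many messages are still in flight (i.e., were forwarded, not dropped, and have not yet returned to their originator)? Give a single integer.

Answer: 2

Derivation:
Round 1: pos1(id39) recv 13: drop; pos2(id66) recv 39: drop; pos3(id43) recv 66: fwd; pos0(id13) recv 43: fwd
After round 1: 2 messages still in flight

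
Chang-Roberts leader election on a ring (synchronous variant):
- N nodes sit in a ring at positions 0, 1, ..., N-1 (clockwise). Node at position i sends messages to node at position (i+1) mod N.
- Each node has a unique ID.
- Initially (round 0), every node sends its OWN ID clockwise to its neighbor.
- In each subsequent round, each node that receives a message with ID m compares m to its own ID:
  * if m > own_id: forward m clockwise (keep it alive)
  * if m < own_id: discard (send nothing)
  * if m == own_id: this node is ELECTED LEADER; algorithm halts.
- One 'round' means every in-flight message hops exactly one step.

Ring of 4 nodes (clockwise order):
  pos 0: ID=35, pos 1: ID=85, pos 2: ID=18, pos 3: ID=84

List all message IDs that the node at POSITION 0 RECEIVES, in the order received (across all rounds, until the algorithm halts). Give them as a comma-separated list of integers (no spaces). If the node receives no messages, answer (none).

Round 1: pos1(id85) recv 35: drop; pos2(id18) recv 85: fwd; pos3(id84) recv 18: drop; pos0(id35) recv 84: fwd
Round 2: pos3(id84) recv 85: fwd; pos1(id85) recv 84: drop
Round 3: pos0(id35) recv 85: fwd
Round 4: pos1(id85) recv 85: ELECTED

Answer: 84,85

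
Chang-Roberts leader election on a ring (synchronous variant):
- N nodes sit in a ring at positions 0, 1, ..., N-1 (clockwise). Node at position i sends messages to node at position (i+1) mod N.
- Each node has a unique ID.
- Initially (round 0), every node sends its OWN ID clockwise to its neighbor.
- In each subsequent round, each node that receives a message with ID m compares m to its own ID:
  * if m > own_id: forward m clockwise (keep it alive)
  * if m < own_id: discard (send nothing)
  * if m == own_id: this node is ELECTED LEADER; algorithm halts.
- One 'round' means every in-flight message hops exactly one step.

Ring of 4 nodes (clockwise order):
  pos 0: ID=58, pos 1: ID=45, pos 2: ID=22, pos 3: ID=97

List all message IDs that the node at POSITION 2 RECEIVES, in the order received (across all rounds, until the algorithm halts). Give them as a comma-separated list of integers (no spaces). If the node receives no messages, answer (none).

Round 1: pos1(id45) recv 58: fwd; pos2(id22) recv 45: fwd; pos3(id97) recv 22: drop; pos0(id58) recv 97: fwd
Round 2: pos2(id22) recv 58: fwd; pos3(id97) recv 45: drop; pos1(id45) recv 97: fwd
Round 3: pos3(id97) recv 58: drop; pos2(id22) recv 97: fwd
Round 4: pos3(id97) recv 97: ELECTED

Answer: 45,58,97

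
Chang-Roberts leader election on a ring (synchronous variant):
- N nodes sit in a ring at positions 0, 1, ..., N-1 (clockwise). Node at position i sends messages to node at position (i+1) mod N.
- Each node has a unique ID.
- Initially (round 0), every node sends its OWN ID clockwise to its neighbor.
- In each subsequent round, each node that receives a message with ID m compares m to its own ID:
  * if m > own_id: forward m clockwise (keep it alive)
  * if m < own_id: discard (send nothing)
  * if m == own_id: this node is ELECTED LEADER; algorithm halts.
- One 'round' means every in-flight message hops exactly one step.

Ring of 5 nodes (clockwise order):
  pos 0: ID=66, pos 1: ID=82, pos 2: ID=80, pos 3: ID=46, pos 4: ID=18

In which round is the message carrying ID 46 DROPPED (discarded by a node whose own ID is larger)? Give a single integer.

Round 1: pos1(id82) recv 66: drop; pos2(id80) recv 82: fwd; pos3(id46) recv 80: fwd; pos4(id18) recv 46: fwd; pos0(id66) recv 18: drop
Round 2: pos3(id46) recv 82: fwd; pos4(id18) recv 80: fwd; pos0(id66) recv 46: drop
Round 3: pos4(id18) recv 82: fwd; pos0(id66) recv 80: fwd
Round 4: pos0(id66) recv 82: fwd; pos1(id82) recv 80: drop
Round 5: pos1(id82) recv 82: ELECTED
Message ID 46 originates at pos 3; dropped at pos 0 in round 2

Answer: 2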